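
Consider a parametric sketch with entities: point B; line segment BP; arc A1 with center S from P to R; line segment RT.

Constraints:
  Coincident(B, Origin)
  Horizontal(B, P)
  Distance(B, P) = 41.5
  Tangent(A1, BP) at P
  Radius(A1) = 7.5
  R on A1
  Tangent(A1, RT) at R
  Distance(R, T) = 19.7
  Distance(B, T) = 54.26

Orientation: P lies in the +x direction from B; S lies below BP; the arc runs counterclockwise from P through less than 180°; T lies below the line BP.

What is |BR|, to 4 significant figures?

37.23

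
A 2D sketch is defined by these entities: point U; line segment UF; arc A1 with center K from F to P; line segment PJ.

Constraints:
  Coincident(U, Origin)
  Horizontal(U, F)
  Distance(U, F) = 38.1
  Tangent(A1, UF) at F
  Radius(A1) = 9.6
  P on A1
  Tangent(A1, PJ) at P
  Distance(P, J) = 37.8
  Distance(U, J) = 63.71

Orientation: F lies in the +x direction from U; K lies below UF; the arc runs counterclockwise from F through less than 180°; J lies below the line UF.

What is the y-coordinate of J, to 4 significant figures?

-48.46

U is at the origin; UF is horizontal with |UF| = 38.1 and F on the +x side, so F = (38.10, 0.000). Since A1 is tangent to UF there, KF ⟂ UF, so K = F + (0, -9.6) = (38.10, -9.600). Since KP ⟂ PJ (tangency), |KJ| = √(9.6² + 37.8²) = 39.00 regardless of where P sits on A1. So J lies on both circle(U, 63.71) and circle(K, 39.00); the below-UF intersection is J = (41.35, -48.46). P is the foot of the tangent from J: P = (29.03, -12.73).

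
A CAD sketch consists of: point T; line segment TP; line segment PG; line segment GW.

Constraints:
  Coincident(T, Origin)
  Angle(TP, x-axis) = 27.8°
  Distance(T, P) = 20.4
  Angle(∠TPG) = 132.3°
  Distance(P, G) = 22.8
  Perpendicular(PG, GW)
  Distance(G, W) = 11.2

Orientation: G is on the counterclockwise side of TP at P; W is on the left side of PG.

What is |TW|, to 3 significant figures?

36.7

T is at the origin; TP runs at 27.8° with length 20.4, so P = 20.4·(cos 27.8°, sin 27.8°) = (18.0, 9.51). ∠TPG = 132.3°, so PG runs at 27.8° + (180° − 132.3°) = 75.5° from the x-axis; with |PG| = 22.8, G = P + 22.8·(cos 75.5°, sin 75.5°) = (23.8, 31.6). The perpendicularity gives GW at right angles to PG; with |GW| = 11.2 on the left of PG, W = G + 11.2·(-0.968, 0.250) = (12.9, 34.4). Then |TW| = |W − T| = 36.7.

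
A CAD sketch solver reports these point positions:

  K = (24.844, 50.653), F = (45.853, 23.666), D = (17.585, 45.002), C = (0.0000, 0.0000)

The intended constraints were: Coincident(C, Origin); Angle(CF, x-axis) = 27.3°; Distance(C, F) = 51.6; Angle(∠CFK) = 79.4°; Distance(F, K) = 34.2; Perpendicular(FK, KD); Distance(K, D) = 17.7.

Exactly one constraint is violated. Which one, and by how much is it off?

Distance(K, D) = 17.7 — off by 8.50.

C = (0.00, 0.00) ✓; CF at 27.30° ✓; |CF| = 51.60 ✓; ∠CFK = 79.40° ✓; |FK| = 34.20 ✓; ∠(FK, KD) = 90.00° ✓; |KD| = 9.199 ✗.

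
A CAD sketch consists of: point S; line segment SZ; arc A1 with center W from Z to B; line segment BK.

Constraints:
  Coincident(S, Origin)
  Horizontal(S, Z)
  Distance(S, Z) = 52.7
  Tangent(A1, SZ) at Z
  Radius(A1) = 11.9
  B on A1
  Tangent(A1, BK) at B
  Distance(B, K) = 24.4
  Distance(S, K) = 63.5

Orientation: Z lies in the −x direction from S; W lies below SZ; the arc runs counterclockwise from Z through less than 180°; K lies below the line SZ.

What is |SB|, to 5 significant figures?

65.414

Checks: |WB| = 11.90 ✓; ∠(WB, BK) = 90.00° ✓; |BK| = 24.40 ✓; |SK| = 63.50 ✓.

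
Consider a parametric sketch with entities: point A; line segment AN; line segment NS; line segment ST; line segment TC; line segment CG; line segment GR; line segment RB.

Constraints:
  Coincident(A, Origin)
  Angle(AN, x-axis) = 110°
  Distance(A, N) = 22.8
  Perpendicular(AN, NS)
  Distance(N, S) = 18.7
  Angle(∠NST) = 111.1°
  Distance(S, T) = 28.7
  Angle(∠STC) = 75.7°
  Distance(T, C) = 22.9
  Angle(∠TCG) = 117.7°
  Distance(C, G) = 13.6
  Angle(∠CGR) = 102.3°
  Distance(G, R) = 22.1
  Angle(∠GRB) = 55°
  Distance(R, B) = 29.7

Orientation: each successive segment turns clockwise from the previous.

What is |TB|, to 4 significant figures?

10.26

A is at the origin; AN runs at 110.0° with length 22.8, so N = (-7.798, 21.42). AN is perpendicular to NS, so NS runs at 20.00°; with |NS| = 18.7, S = (9.774, 27.82). ∠NST = 111.1° gives ST at -48.90° from the x-axis; with |ST| = 28.7, T = (28.64, 6.193). ∠STC = 75.7° gives TC at -153.2° from the x-axis; with |TC| = 22.9, C = (8.201, -4.132). ∠TCG = 117.7° gives CG at 144.5° from the x-axis; with |CG| = 13.6, G = (-2.871, 3.766). ∠CGR = 102.3° gives GR at 66.80° from the x-axis; with |GR| = 22.1, R = (5.835, 24.08). ∠GRB = 55.0° gives RB at -58.20° from the x-axis; with |RB| = 29.7, B = (21.49, -1.163). Then |TB| = |B − T| = 10.26.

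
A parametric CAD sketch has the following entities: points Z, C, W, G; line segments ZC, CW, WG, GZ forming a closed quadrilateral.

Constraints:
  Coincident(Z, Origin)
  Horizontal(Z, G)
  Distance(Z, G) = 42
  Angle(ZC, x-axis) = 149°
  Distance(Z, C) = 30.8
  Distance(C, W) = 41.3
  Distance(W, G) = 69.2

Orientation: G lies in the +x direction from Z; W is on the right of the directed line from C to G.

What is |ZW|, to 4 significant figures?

33.77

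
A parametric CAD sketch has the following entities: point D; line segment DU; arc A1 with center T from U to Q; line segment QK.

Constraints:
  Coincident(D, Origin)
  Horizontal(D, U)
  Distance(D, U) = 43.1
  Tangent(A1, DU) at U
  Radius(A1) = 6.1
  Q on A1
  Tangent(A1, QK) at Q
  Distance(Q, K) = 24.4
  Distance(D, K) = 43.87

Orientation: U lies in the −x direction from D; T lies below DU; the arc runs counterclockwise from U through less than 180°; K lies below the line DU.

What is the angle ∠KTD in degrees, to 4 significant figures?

74.02°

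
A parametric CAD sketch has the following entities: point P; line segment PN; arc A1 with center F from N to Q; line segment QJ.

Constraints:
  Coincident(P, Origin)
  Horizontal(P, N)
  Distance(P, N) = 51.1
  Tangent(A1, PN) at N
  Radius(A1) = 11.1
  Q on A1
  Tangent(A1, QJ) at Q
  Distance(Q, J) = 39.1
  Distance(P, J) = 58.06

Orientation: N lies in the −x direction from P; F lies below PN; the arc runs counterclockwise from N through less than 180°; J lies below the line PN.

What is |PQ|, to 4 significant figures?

62.18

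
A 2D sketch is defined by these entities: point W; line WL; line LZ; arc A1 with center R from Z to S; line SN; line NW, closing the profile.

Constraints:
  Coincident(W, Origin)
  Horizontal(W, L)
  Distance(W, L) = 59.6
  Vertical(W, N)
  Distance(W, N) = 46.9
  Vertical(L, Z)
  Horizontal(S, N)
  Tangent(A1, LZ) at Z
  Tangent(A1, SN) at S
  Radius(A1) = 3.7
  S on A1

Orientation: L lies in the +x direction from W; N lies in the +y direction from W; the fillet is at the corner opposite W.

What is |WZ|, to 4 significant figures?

73.61

W is at the origin; W and L share the same y with |WL| = 59.6 and L on the +x side, so L = (59.60, 0.000). WN is vertical with |WN| = 46.9 and N on the +y side, so N = (0.000, 46.90). The virtual corner opposite W is at (59.60, 46.90). The tangent condition forces RZ to be normal to LZ and since A1 is tangent to SN there, RS ⟂ SN, with radius 3.7, so the center R sits 3.7 in from both sides at R = (55.90, 43.20). That places the tangent points at Z = (59.60, 43.20) on LZ and S = (55.90, 46.90) on SN. Then |WZ| = |Z − W| = 73.61.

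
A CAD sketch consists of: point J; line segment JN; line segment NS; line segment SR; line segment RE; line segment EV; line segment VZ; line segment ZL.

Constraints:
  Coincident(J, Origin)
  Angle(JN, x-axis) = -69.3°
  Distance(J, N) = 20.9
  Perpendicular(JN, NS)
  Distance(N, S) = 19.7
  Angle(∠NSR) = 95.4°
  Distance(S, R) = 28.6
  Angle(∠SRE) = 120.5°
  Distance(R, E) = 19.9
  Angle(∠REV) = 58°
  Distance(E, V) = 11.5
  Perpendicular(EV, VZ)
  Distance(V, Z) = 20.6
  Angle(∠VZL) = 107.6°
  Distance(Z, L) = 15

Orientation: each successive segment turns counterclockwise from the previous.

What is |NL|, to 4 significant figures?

51.90

J is at the origin; JN runs at -69.3° with length 20.9, so N = (7.388, -19.55). JN ⟂ NS, so NS runs at 20.70°; with |NS| = 19.7, S = (25.82, -12.59). ∠NSR = 95.4° gives SR at 105.3° from the x-axis; with |SR| = 28.6, R = (18.27, 15.00). ∠SRE = 120.5° gives RE at 164.8° from the x-axis; with |RE| = 19.9, E = (-0.9347, 20.22). ∠REV = 58.0° gives EV at -73.20° from the x-axis; with |EV| = 11.5, V = (2.389, 9.207). EV is perpendicular to VZ, so VZ runs at 16.80°; with |VZ| = 20.6, Z = (22.11, 15.16). ∠VZL = 107.6° gives ZL at 89.20° from the x-axis; with |ZL| = 15.0, L = (22.32, 30.16). Then |NL| = |L − N| = 51.90.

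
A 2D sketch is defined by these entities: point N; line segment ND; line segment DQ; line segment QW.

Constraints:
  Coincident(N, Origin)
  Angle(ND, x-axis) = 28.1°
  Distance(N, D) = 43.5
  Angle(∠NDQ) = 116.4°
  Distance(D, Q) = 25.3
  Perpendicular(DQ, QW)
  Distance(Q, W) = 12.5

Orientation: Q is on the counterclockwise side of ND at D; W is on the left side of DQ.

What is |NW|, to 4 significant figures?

51.90

N is at the origin; ND runs at 28.1° with length 43.5, so D = 43.5·(cos 28.1°, sin 28.1°) = (38.37, 20.49). ∠NDQ = 116.4°, so DQ runs at 28.1° + (180° − 116.4°) = 91.70° from the x-axis; with |DQ| = 25.3, Q = D + 25.3·(cos 91.70°, sin 91.70°) = (37.62, 45.78). The perpendicularity gives QW at right angles to DQ; with |QW| = 12.5 on the left of DQ, W = Q + 12.5·(-0.9996, -0.02967) = (25.13, 45.41). Then |NW| = |W − N| = 51.90.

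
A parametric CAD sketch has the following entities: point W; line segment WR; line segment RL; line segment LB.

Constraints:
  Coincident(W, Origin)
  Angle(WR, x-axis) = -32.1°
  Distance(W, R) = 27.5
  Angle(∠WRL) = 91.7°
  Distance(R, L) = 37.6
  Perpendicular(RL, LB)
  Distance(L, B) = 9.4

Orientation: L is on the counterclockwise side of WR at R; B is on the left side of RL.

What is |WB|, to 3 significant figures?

42.5

∠WRL = 91.7°, so RL runs at -32.1° + (180° − 91.7°) = 56.2° from the x-axis; with |RL| = 37.6, L = R + 37.6·(cos 56.2°, sin 56.2°) = (44.2, 16.6). The perpendicularity gives LB at right angles to RL; with |LB| = 9.4 on the left of RL, B = L + 9.4·(-0.831, 0.556) = (36.4, 21.9). Then |WB| = |B − W| = 42.5.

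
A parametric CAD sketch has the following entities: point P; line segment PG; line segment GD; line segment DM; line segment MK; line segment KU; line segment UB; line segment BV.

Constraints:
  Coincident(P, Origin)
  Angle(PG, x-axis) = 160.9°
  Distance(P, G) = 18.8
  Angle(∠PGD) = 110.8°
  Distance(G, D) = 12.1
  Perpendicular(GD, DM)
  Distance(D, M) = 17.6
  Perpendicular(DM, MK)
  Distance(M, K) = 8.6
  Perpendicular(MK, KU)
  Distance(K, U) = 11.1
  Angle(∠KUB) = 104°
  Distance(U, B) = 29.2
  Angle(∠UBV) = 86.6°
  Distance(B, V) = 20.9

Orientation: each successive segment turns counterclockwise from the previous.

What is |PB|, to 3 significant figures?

42.6

The perpendicularity gives KU at right angles to MK, so KU runs at 140°; with |KU| = 11.1, U = (-15.0, -0.703). ∠KUB = 104.0° gives UB at -144° from the x-axis; with |UB| = 29.2, B = (-38.6, -17.9). Then |PB| = |B − P| = 42.6.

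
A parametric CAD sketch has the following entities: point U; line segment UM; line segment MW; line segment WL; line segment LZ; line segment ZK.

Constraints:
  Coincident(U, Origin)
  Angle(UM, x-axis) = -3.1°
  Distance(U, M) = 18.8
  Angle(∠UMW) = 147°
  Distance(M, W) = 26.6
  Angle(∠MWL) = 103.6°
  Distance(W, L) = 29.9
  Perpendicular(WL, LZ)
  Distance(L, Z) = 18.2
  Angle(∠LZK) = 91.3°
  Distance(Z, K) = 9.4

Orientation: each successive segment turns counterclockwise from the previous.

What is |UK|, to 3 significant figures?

32.5

U is at the origin; UM runs at -3.1° with length 18.8, so M = (18.8, -1.02). ∠UMW = 147.0° gives MW at 29.9° from the x-axis; with |MW| = 26.6, W = (41.8, 12.2). ∠MWL = 103.6° gives WL at 106° from the x-axis; with |WL| = 29.9, L = (33.4, 40.9). WL is perpendicular to LZ, so LZ runs at -164°; with |LZ| = 18.2, Z = (16.0, 35.8). ∠LZK = 91.3° gives ZK at -75.0° from the x-axis; with |ZK| = 9.4, K = (18.4, 26.8). Then |UK| = |K − U| = 32.5.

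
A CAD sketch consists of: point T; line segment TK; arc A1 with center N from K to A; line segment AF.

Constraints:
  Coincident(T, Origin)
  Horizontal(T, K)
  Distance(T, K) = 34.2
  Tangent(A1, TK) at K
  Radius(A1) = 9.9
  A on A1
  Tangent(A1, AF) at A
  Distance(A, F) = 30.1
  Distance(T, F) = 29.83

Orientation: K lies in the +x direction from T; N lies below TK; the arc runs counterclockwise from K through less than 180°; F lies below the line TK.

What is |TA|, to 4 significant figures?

26.48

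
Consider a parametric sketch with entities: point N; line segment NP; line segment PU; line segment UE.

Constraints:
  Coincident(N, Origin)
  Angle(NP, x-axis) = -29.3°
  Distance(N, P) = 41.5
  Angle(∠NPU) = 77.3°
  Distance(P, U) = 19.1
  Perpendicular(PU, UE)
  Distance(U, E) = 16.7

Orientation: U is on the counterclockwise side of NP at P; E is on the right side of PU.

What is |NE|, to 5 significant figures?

58.048

∠NPU = 77.3°, so PU runs at -29.3° + (180° − 77.3°) = 73.400° from the x-axis; with |PU| = 19.1, U = P + 19.1·(cos 73.400°, sin 73.400°) = (41.648, -2.0054). PU ⟂ UE; with |UE| = 16.7 on the right of PU, E = U + 16.7·(0.95832, -0.28569) = (57.652, -6.7764). Then |NE| = |E − N| = 58.048.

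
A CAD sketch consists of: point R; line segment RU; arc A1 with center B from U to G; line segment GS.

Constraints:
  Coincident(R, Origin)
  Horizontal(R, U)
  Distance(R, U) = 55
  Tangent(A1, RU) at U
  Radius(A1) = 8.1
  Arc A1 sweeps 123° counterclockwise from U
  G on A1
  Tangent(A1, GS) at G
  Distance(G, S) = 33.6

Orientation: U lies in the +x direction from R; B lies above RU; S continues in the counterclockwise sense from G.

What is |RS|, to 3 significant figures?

59.6

On A1, U sits at bearing -90° from B; a 123° counterclockwise sweep puts G at bearing 33°, so G = B + 8.1·(cos 33°, sin 33°) = (61.8, 12.5). The tangent condition forces BG to be normal to GS, so GS runs along (−sin 33°, cos 33°); with |GS| = 33.6, S = (43.5, 40.7). Then |RS| = |S − R| = 59.6.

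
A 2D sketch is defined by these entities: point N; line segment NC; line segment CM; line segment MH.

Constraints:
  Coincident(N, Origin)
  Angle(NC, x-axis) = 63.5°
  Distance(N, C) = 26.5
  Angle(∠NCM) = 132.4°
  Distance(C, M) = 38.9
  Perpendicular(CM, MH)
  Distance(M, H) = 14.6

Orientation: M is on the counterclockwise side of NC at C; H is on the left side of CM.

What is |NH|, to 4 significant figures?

56.99

N is at the origin; NC runs at 63.5° with length 26.5, so C = 26.5·(cos 63.5°, sin 63.5°) = (11.82, 23.72). ∠NCM = 132.4°, so CM runs at 63.5° + (180° − 132.4°) = 111.1° from the x-axis; with |CM| = 38.9, M = C + 38.9·(cos 111.1°, sin 111.1°) = (-2.180, 60.01). The perpendicularity gives MH at right angles to CM; with |MH| = 14.6 on the left of CM, H = M + 14.6·(-0.9330, -0.3600) = (-15.80, 54.75). Then |NH| = |H − N| = 56.99.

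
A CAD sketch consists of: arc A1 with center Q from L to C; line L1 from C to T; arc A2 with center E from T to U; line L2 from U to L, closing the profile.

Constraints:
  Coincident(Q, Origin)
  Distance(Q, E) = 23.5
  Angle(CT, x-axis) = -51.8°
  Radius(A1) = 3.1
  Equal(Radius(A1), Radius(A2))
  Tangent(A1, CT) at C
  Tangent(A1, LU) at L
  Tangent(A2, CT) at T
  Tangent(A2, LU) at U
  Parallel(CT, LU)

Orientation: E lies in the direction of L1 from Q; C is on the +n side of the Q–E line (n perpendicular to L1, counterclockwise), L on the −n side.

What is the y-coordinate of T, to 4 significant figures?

-16.55

The slot axis is L1's direction at -51.8°, so u = (cos -51.8°, sin -51.8°) = (0.6184, -0.7859) and n = (−sin -51.8°, cos -51.8°) = (0.7859, 0.6184). Q is at the origin and E lies 23.5 along u from Q, so E = 23.5·u = (14.53, -18.47). Tangency of A1 to both parallel lines with radius 3.1 puts C and L at Q ± 3.1·n: C = (2.436, 1.917), L = (-2.436, -1.917). Equal radii place T and U the same way about E: T = E + 3.1·n = (16.97, -16.55), U = E − 3.1·n = (12.10, -20.38). So T.y = -16.55.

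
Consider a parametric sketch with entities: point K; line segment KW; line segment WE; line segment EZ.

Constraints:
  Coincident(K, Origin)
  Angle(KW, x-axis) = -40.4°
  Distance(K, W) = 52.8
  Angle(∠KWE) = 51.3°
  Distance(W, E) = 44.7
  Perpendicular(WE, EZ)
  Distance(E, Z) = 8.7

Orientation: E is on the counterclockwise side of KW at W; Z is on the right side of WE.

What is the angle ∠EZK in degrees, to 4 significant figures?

13.18°

K is at the origin; KW runs at -40.4° with length 52.8, so W = 52.8·(cos -40.4°, sin -40.4°) = (40.21, -34.22). ∠KWE = 51.3°, so WE runs at -40.4° + (180° − 51.3°) = 88.30° from the x-axis; with |WE| = 44.7, E = W + 44.7·(cos 88.30°, sin 88.30°) = (41.54, 10.46). WE ⟂ EZ; with |EZ| = 8.7 on the right of WE, Z = E + 8.7·(0.9996, -0.02967) = (50.23, 10.20). Then cos ∠EZK = ZE·ZK / (|ZE||ZK|), giving 13.18°.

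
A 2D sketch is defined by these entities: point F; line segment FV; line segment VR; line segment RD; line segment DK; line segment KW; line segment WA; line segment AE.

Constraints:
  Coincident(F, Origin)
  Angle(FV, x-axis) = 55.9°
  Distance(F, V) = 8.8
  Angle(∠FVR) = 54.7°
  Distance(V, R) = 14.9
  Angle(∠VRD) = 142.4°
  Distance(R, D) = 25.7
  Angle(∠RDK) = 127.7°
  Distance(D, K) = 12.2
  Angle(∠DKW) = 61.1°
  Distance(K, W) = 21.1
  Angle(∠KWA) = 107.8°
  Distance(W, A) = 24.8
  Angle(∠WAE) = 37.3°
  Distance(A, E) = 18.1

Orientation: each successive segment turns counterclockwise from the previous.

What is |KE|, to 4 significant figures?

19.16

∠KWA = 107.8° gives WA at 102.2° from the x-axis; with |WA| = 24.8, A = (-16.73, 13.46). ∠WAE = 37.3° gives AE at -115.1° from the x-axis; with |AE| = 18.1, E = (-24.40, -2.927). Then |KE| = |E − K| = 19.16.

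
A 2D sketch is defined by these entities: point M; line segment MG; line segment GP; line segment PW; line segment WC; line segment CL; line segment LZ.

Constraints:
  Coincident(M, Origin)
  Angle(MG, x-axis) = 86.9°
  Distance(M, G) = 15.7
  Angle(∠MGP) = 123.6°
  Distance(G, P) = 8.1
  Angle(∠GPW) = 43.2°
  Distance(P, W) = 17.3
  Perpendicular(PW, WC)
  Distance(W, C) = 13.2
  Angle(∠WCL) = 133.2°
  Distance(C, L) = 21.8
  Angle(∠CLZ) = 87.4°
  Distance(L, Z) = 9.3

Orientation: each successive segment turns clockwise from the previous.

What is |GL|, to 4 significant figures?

23.02

M is at the origin; MG runs at 86.9° with length 15.7, so G = (0.8490, 15.68). ∠MGP = 123.6° gives GP at 30.50° from the x-axis; with |GP| = 8.1, P = (7.828, 19.79). ∠GPW = 43.2° gives PW at -106.3° from the x-axis; with |PW| = 17.3, W = (2.973, 3.183). PW is perpendicular to WC, so WC runs at 163.7°; with |WC| = 13.2, C = (-9.697, 6.888). ∠WCL = 133.2° gives CL at 116.9° from the x-axis; with |CL| = 21.8, L = (-19.56, 26.33). Then |GL| = |L − G| = 23.02.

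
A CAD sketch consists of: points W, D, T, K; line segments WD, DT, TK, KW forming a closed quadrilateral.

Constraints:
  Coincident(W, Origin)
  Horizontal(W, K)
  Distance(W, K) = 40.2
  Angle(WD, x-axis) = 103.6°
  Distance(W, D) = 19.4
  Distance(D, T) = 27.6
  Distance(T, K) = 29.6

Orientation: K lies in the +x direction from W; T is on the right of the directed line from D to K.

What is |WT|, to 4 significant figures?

11.60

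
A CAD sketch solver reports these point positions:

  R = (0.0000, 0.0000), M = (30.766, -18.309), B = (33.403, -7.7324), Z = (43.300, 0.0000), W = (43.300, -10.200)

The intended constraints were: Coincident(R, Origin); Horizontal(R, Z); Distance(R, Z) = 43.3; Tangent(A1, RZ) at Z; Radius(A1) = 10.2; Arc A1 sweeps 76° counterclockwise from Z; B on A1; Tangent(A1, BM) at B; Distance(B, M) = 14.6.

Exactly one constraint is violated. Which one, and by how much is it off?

Distance(B, M) = 14.6 — off by 3.70.

R = (0.00, 0.00) ✓; R.y = 0.00, Z.y = 0.00 ✓; |RZ| = 43.30 ✓; ∠(WZ, ZR) = 90.00° ✓; |WZ| = 10.20 ✓; bearing(W→B) − bearing(W→Z) = 76.00° ✓; |WB| = 10.20 ✓; ∠(WB, BM) = 90.00° ✓; |BM| = 10.90 ✗.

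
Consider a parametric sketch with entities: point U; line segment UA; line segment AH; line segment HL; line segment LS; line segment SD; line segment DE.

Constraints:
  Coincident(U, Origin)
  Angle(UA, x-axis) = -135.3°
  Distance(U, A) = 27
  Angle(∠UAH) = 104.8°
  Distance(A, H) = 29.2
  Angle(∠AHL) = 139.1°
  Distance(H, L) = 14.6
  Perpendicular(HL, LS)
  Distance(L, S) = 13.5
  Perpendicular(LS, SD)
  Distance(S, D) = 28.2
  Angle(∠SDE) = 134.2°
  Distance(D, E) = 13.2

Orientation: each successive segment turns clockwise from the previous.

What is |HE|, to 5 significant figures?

23.157

U is at the origin; UA runs at -135.3° with length 27.0, so A = (-19.192, -18.992). ∠UAH = 104.8° gives AH at 149.50° from the x-axis; with |AH| = 29.2, H = (-44.351, -4.1715). ∠AHL = 139.1° gives HL at 108.60° from the x-axis; with |HL| = 14.6, L = (-49.008, 9.6659). HL ⟂ LS, so LS runs at 18.600°; with |LS| = 13.5, S = (-36.213, 13.972). The perpendicularity gives SD at right angles to LS, so SD runs at -71.400°; with |SD| = 28.2, D = (-27.218, -12.755). ∠SDE = 134.2° gives DE at -117.20° from the x-axis; with |DE| = 13.2, E = (-33.252, -24.496). Then |HE| = |E − H| = 23.157.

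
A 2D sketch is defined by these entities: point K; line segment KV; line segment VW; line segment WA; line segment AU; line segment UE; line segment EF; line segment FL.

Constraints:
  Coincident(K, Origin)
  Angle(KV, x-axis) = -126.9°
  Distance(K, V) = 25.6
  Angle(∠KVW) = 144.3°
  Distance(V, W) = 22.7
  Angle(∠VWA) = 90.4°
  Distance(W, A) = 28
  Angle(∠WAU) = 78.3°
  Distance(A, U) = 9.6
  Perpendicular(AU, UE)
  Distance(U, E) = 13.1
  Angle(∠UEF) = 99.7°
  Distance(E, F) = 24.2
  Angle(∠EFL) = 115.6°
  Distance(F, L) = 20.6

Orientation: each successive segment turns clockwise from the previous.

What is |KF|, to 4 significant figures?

61.04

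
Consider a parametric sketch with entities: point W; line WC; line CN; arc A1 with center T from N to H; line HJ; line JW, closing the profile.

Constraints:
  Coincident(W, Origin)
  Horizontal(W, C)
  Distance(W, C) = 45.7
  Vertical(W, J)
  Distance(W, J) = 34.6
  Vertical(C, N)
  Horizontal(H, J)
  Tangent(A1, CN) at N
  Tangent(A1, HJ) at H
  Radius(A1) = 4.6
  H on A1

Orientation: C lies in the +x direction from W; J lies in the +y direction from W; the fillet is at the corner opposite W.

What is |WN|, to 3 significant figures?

54.7

The virtual corner opposite W is at (45.7, 34.6). Since A1 is tangent to CN there, TN ⟂ CN and since A1 is tangent to HJ there, TH ⟂ HJ, with radius 4.6, so the center T sits 4.6 in from both sides at T = (41.1, 30.0). That places the tangent points at N = (45.7, 30.0) on CN and H = (41.1, 34.6) on HJ. Then |WN| = |N − W| = 54.7.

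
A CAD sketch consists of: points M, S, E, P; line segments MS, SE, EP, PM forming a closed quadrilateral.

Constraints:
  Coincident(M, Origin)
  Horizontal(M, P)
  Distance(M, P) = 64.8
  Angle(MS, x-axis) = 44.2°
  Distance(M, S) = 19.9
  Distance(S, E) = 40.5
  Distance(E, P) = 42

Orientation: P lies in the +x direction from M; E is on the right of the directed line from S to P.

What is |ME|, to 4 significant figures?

38.06

Checks: |SE| = 40.50 ✓; |EP| = 42.00 ✓.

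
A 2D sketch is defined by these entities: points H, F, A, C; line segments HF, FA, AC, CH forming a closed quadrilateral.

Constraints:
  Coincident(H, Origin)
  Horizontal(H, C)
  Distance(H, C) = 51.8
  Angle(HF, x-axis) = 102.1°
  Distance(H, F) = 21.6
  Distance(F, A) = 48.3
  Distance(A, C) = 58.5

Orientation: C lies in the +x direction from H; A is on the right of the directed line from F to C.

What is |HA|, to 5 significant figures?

26.977

H is at the origin; HC is horizontal with |HC| = 51.8 and C in +x, so C = (51.8, 0). HF runs at 102.1° with |HF| = 21.6, so F = (-4.5278, 21.120). A is determined by |FA| = 48.3 and |AC| = 58.5 together: it lies at the intersection of circle(F, 48.3) and circle(C, 58.5). With |FC| = 60.157, the foot of the radical line on FC is 21.024 from F and the perpendicular offset is √(48.3² − 21.024²) = 43.484. Taking the right-of-FC solution: A = (-0.10835, -26.977).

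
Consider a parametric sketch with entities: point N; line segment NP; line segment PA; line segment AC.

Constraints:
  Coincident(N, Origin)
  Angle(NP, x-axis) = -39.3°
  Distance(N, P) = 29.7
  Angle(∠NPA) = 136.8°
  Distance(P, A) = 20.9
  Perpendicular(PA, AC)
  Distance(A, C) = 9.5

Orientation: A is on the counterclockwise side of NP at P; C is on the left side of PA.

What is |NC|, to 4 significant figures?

43.91

N is at the origin; NP runs at -39.3° with length 29.7, so P = 29.7·(cos -39.3°, sin -39.3°) = (22.98, -18.81). ∠NPA = 136.8°, so PA runs at -39.3° + (180° − 136.8°) = 3.900° from the x-axis; with |PA| = 20.9, A = P + 20.9·(cos 3.900°, sin 3.900°) = (43.83, -17.39). PA ⟂ AC; with |AC| = 9.5 on the left of PA, C = A + 9.5·(-0.06802, 0.9977) = (43.19, -7.912). Then |NC| = |C − N| = 43.91.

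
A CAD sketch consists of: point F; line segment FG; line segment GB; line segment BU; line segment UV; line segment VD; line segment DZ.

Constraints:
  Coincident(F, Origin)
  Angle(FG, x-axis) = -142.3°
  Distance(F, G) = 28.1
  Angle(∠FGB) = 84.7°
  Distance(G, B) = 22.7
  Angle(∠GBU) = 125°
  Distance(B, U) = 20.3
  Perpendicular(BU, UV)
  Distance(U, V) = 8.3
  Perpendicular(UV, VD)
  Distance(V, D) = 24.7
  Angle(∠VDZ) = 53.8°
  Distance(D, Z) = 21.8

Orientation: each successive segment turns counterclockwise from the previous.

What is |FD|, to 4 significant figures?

28.91

F is at the origin; FG runs at -142.3° with length 28.1, so G = (-22.23, -17.18). ∠FGB = 84.7° gives GB at -47.00° from the x-axis; with |GB| = 22.7, B = (-6.752, -33.79). ∠GBU = 125.0° gives BU at 8.000° from the x-axis; with |BU| = 20.3, U = (13.35, -30.96). BU ⟂ UV, so UV runs at 98.00°; with |UV| = 8.3, V = (12.20, -22.74). The perpendicularity gives VD at right angles to UV, so VD runs at -172.0°; with |VD| = 24.7, D = (-12.26, -26.18). Then |FD| = |D − F| = 28.91.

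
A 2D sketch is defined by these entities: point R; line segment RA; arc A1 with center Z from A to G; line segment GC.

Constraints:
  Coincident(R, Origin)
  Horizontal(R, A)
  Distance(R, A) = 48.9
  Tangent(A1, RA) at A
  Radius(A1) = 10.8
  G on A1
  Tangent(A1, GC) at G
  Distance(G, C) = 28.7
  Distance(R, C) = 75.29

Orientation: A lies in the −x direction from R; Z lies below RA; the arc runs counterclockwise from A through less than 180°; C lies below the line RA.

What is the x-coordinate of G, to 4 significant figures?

-59.41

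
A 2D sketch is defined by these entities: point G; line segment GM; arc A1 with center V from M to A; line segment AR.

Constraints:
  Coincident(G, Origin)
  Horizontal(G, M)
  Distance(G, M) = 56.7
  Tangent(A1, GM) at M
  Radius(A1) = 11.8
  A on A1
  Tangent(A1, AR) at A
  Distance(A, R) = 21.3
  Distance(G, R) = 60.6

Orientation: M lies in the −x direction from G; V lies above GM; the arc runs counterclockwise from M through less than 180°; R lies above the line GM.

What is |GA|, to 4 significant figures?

47.32

Checks: ∠(VM, MG) = 90.00° ✓; |VM| = 11.80 ✓; |VA| = 11.80 ✓; ∠(VA, AR) = 90.00° ✓; |AR| = 21.30 ✓; |GR| = 60.60 ✓.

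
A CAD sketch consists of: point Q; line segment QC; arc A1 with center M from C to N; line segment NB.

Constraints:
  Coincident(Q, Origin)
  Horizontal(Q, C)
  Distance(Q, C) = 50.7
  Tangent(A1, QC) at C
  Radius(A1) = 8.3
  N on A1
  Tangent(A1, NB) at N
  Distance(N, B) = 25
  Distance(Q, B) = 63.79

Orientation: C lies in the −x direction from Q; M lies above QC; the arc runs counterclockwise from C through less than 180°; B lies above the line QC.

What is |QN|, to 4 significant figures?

44.75

Q is at the origin; QC is horizontal with |QC| = 50.7 and C on the −x side, so C = (-50.70, 0.000). Since A1 is tangent to QC there, MC ⟂ QC, so M = C + (0, 8.3) = (-50.70, 8.300). Since MN ⟂ NB (tangency), |MB| = √(8.3² + 25.0²) = 26.34 regardless of where N sits on A1. So B lies on both circle(Q, 63.79) and circle(M, 26.34); the above-QC intersection is B = (-53.67, 34.47). N is the foot of the tangent from B: N = (-43.17, 11.79).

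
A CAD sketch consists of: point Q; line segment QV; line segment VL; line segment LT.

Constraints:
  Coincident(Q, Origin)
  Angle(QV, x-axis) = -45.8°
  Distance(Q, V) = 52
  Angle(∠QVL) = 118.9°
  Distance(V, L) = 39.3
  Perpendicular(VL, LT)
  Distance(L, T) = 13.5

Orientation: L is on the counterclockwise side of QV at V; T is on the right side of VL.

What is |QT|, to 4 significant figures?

87.38

∠QVL = 118.9°, so VL runs at -45.8° + (180° − 118.9°) = 15.30° from the x-axis; with |VL| = 39.3, L = V + 39.3·(cos 15.30°, sin 15.30°) = (74.16, -26.91). VL ⟂ LT; with |LT| = 13.5 on the right of VL, T = L + 13.5·(0.2639, -0.9646) = (77.72, -39.93). Then |QT| = |T − Q| = 87.38.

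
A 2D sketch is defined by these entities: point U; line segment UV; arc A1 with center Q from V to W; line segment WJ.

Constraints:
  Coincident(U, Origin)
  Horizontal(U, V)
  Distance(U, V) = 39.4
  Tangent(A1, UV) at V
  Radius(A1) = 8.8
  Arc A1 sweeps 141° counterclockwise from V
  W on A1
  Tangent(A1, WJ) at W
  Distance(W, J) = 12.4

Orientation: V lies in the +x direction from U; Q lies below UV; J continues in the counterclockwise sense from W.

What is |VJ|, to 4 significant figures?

23.80

On A1, V sits at bearing 90° from Q; a 141° counterclockwise sweep puts W at bearing 231°, so W = Q + 8.8·(cos 231°, sin 231°) = (33.86, -15.64). The tangent condition forces QW to be normal to WJ, so WJ runs along (−sin 231°, cos 231°); with |WJ| = 12.4, J = (43.50, -23.44). Then |VJ| = |J − V| = 23.80.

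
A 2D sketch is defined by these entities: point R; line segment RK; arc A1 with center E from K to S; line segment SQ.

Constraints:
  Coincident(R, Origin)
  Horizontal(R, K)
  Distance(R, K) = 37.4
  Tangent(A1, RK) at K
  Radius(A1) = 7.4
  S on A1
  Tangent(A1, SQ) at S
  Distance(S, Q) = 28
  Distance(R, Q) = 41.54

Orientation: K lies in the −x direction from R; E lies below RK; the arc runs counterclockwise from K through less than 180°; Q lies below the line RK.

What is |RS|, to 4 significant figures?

44.70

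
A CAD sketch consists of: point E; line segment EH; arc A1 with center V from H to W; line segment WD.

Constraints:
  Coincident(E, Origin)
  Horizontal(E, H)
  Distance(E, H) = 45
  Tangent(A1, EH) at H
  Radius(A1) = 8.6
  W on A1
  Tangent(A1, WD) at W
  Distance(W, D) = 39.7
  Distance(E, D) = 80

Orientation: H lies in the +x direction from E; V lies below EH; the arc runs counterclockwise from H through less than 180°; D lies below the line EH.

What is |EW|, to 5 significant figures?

41.847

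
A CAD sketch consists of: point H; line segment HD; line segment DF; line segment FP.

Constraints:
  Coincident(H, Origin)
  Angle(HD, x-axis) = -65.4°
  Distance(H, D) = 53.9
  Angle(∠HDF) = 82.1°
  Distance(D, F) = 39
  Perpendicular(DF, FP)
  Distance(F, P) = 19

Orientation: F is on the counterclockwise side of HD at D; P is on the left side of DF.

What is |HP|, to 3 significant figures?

46.7

∠HDF = 82.1°, so DF runs at -65.4° + (180° − 82.1°) = 32.5° from the x-axis; with |DF| = 39.0, F = D + 39.0·(cos 32.5°, sin 32.5°) = (55.3, -28.1). DF ⟂ FP; with |FP| = 19.0 on the left of DF, P = F + 19.0·(-0.537, 0.843) = (45.1, -12.0). Then |HP| = |P − H| = 46.7.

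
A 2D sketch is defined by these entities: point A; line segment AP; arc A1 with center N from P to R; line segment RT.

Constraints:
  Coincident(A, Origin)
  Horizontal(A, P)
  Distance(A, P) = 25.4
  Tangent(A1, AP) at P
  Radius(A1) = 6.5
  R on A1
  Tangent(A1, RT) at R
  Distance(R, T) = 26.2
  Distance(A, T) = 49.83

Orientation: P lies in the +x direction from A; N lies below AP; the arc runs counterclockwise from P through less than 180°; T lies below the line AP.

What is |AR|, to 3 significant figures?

24.0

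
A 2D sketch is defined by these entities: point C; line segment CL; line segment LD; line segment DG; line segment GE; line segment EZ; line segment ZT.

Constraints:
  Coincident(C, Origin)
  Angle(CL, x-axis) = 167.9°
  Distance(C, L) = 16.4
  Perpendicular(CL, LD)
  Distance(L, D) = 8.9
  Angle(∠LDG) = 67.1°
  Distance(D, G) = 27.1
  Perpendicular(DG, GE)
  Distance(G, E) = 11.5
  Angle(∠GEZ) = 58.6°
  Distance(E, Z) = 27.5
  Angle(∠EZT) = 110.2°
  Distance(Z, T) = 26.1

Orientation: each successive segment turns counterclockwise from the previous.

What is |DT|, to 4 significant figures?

29.73

∠GEZ = 58.6° gives EZ at -137.8° from the x-axis; with |EZ| = 27.5, Z = (-13.81, -7.363). ∠EZT = 110.2° gives ZT at -68.00° from the x-axis; with |ZT| = 26.1, T = (-4.031, -31.56). Then |DT| = |T − D| = 29.73.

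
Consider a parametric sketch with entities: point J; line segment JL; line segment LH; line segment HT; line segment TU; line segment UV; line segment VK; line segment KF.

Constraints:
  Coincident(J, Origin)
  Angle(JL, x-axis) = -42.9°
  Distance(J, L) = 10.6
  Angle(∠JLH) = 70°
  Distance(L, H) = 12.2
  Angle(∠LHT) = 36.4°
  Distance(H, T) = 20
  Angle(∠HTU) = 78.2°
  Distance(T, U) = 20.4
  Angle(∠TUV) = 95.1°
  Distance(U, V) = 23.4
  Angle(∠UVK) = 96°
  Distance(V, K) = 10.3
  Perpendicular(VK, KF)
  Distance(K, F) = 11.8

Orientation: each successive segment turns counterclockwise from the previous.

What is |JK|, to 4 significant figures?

22.39

J is at the origin; JL runs at -42.9° with length 10.6, so L = (7.765, -7.216). ∠JLH = 70.0° gives LH at 67.10° from the x-axis; with |LH| = 12.2, H = (12.51, 4.023). ∠LHT = 36.4° gives HT at -149.3° from the x-axis; with |HT| = 20.0, T = (-4.685, -6.188). ∠HTU = 78.2° gives TU at -47.50° from the x-axis; with |TU| = 20.4, U = (9.097, -21.23). ∠TUV = 95.1° gives UV at 37.40° from the x-axis; with |UV| = 23.4, V = (27.69, -7.016). ∠UVK = 96.0° gives VK at 121.4° from the x-axis; with |VK| = 10.3, K = (22.32, 1.776). Then |JK| = |K − J| = 22.39.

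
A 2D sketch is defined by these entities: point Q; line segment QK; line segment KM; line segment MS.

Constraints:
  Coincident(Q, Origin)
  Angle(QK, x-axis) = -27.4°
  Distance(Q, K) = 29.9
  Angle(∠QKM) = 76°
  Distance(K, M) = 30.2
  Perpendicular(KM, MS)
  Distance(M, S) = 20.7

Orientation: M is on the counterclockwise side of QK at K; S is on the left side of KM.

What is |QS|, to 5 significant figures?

24.424

∠QKM = 76.0°, so KM runs at -27.4° + (180° − 76.0°) = 76.600° from the x-axis; with |KM| = 30.2, M = K + 30.2·(cos 76.600°, sin 76.600°) = (33.544, 15.618). KM ⟂ MS; with |MS| = 20.7 on the left of KM, S = M + 20.7·(-0.97278, 0.23175) = (13.408, 20.415). Then |QS| = |S − Q| = 24.424.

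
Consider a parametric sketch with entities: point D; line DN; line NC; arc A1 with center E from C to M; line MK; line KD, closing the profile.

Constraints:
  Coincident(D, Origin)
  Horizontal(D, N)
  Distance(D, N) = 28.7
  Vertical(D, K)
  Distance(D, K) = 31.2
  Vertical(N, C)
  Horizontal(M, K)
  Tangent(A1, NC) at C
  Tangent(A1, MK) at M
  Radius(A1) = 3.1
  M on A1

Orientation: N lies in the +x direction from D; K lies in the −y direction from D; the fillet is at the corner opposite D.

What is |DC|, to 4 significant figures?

40.17

D is at the origin; DN is horizontal with |DN| = 28.7 and N on the +x side, so N = (28.70, 0.000). D and K share the same x with |DK| = 31.2 and K on the −y side, so K = (0.000, -31.20). The virtual corner opposite D is at (28.70, -31.20). A1 meets NC tangentially, so EC is at right angles to NC and tangency of A1 to MK means the radius EM is perpendicular to MK, with radius 3.1, so the center E sits 3.1 in from both sides at E = (25.60, -28.10). That places the tangent points at C = (28.70, -28.10) on NC and M = (25.60, -31.20) on MK. Then |DC| = |C − D| = 40.17.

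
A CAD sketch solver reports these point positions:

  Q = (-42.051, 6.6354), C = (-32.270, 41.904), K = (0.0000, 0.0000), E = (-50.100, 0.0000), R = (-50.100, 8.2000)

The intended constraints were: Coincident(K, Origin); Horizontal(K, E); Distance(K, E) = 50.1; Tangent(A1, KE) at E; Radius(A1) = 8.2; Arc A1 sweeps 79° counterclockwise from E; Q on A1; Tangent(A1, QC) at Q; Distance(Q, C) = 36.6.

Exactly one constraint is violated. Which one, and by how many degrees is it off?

Tangent(A1, QC) at Q — off by 4.50°.

K = (0.00, 0.00) ✓; K.y = 0.00, E.y = 0.00 ✓; |KE| = 50.10 ✓; ∠(RE, EK) = 90.00° ✓; |RE| = 8.200 ✓; bearing(R→Q) − bearing(R→E) = 79.00° ✓; |RQ| = 8.200 ✓; ∠(RQ, QC) = 94.50° ✗; |QC| = 36.60 ✓.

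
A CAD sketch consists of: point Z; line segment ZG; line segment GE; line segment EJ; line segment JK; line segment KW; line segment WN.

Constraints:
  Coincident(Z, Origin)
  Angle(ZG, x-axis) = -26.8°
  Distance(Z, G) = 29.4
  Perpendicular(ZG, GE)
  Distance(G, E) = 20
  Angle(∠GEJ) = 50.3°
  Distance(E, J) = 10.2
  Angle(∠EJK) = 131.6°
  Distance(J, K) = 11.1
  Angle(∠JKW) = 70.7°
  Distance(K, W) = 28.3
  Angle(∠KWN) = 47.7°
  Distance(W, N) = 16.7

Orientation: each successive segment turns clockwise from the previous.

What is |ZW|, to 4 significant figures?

49.40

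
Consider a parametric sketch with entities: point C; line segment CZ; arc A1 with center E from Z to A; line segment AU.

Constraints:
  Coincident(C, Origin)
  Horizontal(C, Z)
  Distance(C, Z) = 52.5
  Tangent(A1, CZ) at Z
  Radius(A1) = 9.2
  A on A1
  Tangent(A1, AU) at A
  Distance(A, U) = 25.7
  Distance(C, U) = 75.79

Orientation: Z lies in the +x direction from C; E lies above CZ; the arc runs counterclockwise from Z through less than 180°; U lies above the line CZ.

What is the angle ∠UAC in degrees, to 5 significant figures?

114.13°

C is at the origin; C and Z share the same y with |CZ| = 52.5 and Z on the +x side, so Z = (52.500, 0.0000). The tangent condition forces EZ to be normal to CZ, so E = Z + (0, 9.2) = (52.500, 9.2000). Since EA ⟂ AU (tangency), |EU| = √(9.2² + 25.7²) = 27.297 regardless of where A sits on A1. So U lies on both circle(C, 75.79) and circle(E, 27.297); the above-CZ intersection is U = (69.280, 30.730). A is the foot of the tangent from U: A = (61.238, 6.3209).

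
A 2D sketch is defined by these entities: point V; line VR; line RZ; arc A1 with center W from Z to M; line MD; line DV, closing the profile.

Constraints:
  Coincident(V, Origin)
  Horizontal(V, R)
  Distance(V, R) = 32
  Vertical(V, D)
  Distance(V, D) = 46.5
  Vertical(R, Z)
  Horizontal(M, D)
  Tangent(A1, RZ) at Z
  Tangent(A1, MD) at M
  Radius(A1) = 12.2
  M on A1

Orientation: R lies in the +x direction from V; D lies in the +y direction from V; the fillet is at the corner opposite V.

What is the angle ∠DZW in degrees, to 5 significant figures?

20.869°

V is at the origin; V and R share the same y with |VR| = 32.0 and R on the +x side, so R = (32.000, 0.0000). VD is vertical with |VD| = 46.5 and D on the +y side, so D = (0.0000, 46.500). The virtual corner opposite V is at (32.000, 46.500). Since A1 is tangent to RZ there, WZ ⟂ RZ and since A1 is tangent to MD there, WM ⟂ MD, with radius 12.2, so the center W sits 12.2 in from both sides at W = (19.800, 34.300). That places the tangent points at Z = (32.000, 34.300) on RZ and M = (19.800, 46.500) on MD. Then cos ∠DZW = ZD·ZW / (|ZD||ZW|), giving 20.869°.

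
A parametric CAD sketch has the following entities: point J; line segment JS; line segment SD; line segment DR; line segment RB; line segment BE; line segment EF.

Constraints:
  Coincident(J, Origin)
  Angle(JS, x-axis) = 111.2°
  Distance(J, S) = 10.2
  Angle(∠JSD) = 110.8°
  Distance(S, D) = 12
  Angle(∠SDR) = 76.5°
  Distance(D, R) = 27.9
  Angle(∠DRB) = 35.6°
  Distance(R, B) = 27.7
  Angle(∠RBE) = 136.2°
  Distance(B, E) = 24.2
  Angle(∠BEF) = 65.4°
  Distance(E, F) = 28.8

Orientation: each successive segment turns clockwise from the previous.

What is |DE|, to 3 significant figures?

22.5

J is at the origin; JS runs at 111.2° with length 10.2, so S = (-3.69, 9.51). ∠JSD = 110.8° gives SD at 42.0° from the x-axis; with |SD| = 12.0, D = (5.23, 17.5). ∠SDR = 76.5° gives DR at -61.5° from the x-axis; with |DR| = 27.9, R = (18.5, -6.98). ∠DRB = 35.6° gives RB at 154° from the x-axis; with |RB| = 27.7, B = (-6.38, 5.12). ∠RBE = 136.2° gives BE at 110° from the x-axis; with |BE| = 24.2, E = (-14.8, 27.8). Then |DE| = |E − D| = 22.5.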